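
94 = 94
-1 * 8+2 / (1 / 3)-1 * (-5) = 3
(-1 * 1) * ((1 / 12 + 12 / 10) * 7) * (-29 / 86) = 15631 / 5160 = 3.03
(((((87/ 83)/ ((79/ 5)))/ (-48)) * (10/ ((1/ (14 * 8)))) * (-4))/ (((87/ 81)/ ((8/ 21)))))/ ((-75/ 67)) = -12864/ 6557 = -1.96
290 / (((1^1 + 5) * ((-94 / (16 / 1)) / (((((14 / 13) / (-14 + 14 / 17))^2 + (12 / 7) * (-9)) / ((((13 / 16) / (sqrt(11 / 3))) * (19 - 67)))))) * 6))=-677220905 * sqrt(33) / 3747062592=-1.04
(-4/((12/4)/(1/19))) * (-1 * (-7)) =-28/57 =-0.49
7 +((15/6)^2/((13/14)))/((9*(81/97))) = 149653/18954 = 7.90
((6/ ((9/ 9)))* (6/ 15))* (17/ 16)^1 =51/ 20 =2.55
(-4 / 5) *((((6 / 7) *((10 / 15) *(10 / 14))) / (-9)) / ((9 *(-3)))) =-16 / 11907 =-0.00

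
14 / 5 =2.80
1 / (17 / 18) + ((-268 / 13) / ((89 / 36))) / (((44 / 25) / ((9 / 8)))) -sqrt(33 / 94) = -1848303 / 432718 -sqrt(3102) / 94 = -4.86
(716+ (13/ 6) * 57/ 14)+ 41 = 21443/ 28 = 765.82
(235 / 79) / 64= 235 / 5056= 0.05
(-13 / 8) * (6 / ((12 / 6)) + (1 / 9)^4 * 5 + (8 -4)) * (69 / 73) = -3433417 / 319302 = -10.75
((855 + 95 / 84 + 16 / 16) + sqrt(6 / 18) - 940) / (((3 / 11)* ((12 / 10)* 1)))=-251.45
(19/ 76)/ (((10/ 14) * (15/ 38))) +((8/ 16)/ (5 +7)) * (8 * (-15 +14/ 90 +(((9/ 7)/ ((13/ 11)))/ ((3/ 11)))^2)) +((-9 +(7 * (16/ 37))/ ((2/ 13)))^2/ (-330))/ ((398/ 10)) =20668999742341/ 16750808249175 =1.23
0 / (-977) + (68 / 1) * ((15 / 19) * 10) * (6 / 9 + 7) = 78200 / 19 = 4115.79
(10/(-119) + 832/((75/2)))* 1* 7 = 154.72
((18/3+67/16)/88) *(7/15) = 1141/21120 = 0.05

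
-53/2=-26.50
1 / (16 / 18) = 9 / 8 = 1.12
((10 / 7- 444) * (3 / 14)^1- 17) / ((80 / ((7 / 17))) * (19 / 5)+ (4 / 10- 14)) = -6850 / 44387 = -0.15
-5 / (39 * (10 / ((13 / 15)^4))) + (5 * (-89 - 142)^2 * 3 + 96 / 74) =8995678579961 / 11238750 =800416.29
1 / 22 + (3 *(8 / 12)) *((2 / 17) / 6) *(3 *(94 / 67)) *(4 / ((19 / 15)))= 269801 / 476102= 0.57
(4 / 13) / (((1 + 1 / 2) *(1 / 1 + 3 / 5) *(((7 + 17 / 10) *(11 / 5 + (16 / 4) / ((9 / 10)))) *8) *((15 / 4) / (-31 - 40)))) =-1775 / 338169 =-0.01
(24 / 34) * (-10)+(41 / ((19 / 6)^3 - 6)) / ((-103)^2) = -7081993488 / 1003303739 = -7.06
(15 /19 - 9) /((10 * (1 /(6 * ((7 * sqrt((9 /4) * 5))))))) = -4914 * sqrt(5) /95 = -115.66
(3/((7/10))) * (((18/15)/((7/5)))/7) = 180/343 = 0.52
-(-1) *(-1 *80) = -80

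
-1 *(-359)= 359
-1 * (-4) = 4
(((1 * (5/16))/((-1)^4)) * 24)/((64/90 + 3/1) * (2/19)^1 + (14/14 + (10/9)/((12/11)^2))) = 461700/143083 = 3.23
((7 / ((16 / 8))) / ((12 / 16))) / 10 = 7 / 15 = 0.47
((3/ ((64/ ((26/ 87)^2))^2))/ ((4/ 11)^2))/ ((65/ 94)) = 12494339/ 195549050880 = 0.00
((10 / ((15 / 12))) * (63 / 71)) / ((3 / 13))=30.76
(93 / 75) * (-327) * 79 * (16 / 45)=-4271056 / 375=-11389.48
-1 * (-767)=767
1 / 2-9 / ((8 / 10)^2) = -217 / 16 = -13.56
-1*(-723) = 723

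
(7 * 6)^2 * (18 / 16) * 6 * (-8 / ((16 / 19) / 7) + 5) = -1464561 / 2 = -732280.50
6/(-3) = -2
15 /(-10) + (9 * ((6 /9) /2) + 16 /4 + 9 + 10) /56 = -29 /28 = -1.04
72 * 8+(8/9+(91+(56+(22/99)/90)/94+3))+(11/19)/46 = 5585712181/8318295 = 671.50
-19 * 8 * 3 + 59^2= 3025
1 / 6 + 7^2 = 295 / 6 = 49.17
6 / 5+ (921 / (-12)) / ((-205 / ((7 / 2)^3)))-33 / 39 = 1399089 / 85280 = 16.41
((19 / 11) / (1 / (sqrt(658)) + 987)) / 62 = 6169737 / 218582091541 -19*sqrt(658) / 437164183082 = 0.00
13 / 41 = 0.32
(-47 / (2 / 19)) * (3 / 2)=-2679 / 4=-669.75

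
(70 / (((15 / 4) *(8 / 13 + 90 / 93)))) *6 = 22568 / 319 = 70.75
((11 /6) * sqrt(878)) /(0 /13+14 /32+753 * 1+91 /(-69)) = 2024 * sqrt(878) /830339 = 0.07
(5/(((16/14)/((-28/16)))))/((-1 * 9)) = 245/288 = 0.85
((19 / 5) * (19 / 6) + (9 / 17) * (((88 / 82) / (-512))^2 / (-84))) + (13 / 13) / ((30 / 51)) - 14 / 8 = 2356478618299 / 196646338560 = 11.98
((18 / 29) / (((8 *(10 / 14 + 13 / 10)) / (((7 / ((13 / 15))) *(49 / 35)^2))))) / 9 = 2401 / 35438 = 0.07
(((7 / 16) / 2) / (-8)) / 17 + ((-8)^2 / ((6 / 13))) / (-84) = -453049 / 274176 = -1.65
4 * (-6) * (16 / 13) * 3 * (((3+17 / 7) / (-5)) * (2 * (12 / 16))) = 65664 / 455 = 144.32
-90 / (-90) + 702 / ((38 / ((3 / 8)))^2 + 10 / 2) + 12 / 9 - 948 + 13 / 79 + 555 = -8555675723 / 21913257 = -390.43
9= 9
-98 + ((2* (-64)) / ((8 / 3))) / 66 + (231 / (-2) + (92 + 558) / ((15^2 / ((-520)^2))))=154626383 / 198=780941.33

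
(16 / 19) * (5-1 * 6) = -16 / 19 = -0.84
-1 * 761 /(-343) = 761 /343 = 2.22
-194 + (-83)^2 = 6695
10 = 10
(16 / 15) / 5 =16 / 75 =0.21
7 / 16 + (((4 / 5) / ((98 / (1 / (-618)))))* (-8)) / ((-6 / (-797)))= 1640813 / 3633840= 0.45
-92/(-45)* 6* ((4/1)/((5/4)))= 39.25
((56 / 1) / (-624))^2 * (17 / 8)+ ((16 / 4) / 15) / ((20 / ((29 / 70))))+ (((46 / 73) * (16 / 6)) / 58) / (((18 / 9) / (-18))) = -21467527609 / 90158796000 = -0.24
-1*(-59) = 59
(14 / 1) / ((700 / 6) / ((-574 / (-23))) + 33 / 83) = 71463 / 25892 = 2.76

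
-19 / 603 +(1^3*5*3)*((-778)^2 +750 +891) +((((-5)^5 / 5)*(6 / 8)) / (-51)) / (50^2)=1493181157435 / 164016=9103874.97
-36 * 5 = -180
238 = 238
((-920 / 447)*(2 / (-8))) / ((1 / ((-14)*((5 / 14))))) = -1150 / 447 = -2.57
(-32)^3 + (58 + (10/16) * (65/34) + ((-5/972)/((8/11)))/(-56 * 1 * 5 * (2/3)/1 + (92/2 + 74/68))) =-1282469660965/39208698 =-32708.81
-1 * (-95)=95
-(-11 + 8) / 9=1 / 3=0.33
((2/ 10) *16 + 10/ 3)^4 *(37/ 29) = 3412762192/ 1468125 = 2324.57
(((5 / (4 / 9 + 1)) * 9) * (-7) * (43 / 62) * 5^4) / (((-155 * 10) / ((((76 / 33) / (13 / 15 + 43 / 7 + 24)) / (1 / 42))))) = 42560083125 / 223724644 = 190.23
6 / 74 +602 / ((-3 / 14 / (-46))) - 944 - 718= 14159983 / 111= 127567.41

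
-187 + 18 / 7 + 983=5590 / 7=798.57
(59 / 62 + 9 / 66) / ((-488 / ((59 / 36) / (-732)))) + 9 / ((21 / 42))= 78933326977 / 4385183616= 18.00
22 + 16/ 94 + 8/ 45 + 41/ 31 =1551961/ 65565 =23.67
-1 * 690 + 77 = -613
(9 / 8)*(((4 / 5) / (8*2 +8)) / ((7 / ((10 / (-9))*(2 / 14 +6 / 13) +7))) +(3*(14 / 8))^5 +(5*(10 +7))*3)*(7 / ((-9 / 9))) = -373669933591 / 11182080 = -33416.85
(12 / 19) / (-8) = -3 / 38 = -0.08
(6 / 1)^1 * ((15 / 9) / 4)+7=19 / 2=9.50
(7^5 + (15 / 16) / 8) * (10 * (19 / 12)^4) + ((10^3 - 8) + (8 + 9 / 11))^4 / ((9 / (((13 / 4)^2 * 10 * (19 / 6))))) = 724474360953903533611915 / 19430129664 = 37286131049151.17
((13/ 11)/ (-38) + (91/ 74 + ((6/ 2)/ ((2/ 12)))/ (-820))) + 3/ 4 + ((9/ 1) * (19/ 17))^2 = 188949700769/ 1832566340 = 103.11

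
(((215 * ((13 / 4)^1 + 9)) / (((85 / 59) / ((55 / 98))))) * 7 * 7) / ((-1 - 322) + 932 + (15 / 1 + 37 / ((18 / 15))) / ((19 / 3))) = 129907085 / 1592356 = 81.58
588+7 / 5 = 2947 / 5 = 589.40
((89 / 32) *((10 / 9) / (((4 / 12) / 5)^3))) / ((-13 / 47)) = -7843125 / 208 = -37707.33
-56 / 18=-28 / 9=-3.11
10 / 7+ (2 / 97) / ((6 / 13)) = 3001 / 2037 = 1.47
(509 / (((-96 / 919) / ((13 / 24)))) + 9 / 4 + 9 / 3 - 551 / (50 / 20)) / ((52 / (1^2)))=-2529511 / 46080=-54.89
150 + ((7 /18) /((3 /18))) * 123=437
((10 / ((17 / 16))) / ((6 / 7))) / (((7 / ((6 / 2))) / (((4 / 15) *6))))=128 / 17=7.53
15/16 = 0.94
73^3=389017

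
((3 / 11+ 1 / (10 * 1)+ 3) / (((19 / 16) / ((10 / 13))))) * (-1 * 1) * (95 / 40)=-742 / 143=-5.19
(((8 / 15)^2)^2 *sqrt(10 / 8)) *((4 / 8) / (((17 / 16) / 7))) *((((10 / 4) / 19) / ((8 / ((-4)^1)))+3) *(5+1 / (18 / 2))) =294117376 *sqrt(5) / 147166875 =4.47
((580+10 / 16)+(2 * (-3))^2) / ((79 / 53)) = 261449 / 632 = 413.69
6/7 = 0.86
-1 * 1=-1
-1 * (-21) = 21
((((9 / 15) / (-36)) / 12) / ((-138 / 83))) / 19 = 83 / 1887840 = 0.00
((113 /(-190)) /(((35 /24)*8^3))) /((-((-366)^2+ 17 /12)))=1017 /171036829600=0.00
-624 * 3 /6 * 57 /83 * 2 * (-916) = 32580288 /83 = 392533.59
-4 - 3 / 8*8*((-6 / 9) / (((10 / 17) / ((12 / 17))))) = -8 / 5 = -1.60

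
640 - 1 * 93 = 547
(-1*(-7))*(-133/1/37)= -931/37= -25.16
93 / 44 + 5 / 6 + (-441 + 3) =-435.05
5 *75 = 375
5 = 5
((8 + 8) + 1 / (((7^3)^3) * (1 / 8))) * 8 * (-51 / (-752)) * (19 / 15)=20854744356 / 1896619529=11.00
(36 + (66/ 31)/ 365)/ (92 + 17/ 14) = 1901228/ 4922025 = 0.39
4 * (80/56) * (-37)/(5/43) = -12728/7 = -1818.29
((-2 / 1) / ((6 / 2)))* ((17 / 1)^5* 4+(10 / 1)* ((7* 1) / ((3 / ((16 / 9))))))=-306691352 / 81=-3786312.99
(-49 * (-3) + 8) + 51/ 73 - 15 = 10271/ 73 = 140.70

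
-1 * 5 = -5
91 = 91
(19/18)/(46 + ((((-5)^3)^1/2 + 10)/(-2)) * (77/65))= 26/1899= 0.01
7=7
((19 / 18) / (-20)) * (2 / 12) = -19 / 2160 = -0.01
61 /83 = 0.73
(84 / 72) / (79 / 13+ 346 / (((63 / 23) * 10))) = 9555 / 153224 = 0.06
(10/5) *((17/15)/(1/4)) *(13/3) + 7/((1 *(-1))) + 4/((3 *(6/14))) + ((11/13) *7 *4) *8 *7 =88541/65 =1362.17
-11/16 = -0.69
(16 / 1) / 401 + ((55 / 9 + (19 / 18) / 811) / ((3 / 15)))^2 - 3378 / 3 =-1822257272335 / 9494860356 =-191.92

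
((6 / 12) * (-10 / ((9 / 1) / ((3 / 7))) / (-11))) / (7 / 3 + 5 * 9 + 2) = 0.00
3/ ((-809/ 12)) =-0.04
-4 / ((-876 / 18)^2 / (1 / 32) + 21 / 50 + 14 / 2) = -1800 / 34108939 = -0.00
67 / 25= 2.68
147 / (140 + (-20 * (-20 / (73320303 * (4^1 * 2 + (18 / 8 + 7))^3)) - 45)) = 3540697774479369 / 2288206044757165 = 1.55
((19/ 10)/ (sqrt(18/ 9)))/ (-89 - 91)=-19 * sqrt(2)/ 3600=-0.01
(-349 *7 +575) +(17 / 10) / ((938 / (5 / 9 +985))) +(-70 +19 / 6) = -8159392 / 4221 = -1933.05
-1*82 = -82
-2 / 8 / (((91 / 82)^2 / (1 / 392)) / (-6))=5043 / 1623076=0.00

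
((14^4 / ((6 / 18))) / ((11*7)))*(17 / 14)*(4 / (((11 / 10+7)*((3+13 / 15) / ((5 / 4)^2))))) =1041250 / 2871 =362.68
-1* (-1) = 1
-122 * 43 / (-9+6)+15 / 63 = 36727 / 21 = 1748.90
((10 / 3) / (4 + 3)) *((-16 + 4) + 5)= -10 / 3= -3.33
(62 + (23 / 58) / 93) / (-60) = -334451 / 323640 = -1.03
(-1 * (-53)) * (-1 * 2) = -106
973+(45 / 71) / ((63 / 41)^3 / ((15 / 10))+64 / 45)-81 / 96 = 13157873471203 / 13532434144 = 972.32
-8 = -8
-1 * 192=-192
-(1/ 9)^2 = -1/ 81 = -0.01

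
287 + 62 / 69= 19865 / 69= 287.90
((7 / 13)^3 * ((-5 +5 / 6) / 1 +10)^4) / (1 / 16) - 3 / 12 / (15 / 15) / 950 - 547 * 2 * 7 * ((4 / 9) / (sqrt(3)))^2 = 4844806080329 / 2028709800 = 2388.12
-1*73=-73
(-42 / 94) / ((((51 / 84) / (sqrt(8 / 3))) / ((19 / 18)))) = -3724 *sqrt(6) / 7191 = -1.27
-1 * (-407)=407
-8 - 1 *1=-9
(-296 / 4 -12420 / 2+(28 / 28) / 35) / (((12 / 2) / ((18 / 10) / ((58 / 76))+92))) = -98824.48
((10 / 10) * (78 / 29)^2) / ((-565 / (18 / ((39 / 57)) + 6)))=-39312 / 95033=-0.41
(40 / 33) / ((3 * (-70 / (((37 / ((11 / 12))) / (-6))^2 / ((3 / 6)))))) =-43808 / 83853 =-0.52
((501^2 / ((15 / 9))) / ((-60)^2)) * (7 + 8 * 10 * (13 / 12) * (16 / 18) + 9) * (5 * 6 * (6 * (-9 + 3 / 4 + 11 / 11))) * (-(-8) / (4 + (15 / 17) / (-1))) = -17269091912 / 1325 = -13033276.91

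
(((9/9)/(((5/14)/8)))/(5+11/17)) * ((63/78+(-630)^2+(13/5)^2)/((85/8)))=3611858866/24375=148178.83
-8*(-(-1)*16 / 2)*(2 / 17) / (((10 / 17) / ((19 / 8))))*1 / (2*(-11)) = 1.38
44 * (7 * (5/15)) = 308/3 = 102.67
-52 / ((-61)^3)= 52 / 226981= 0.00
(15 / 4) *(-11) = -165 / 4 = -41.25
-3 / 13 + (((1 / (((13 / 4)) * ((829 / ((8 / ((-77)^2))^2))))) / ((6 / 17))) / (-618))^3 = -9995383357946047122551393553117190939732361 / 43313327884432870864389372063507821824548519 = -0.23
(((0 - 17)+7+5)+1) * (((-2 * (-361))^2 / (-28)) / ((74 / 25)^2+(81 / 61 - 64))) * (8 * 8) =-1271932960000 / 14387373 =-88406.20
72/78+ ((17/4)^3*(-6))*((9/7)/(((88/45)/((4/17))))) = -4505619/64064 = -70.33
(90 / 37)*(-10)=-900 / 37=-24.32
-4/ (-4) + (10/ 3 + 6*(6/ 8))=53/ 6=8.83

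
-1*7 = -7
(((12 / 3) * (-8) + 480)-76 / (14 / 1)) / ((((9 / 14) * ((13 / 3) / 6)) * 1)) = 12392 / 13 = 953.23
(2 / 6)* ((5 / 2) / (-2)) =-5 / 12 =-0.42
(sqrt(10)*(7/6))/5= 7*sqrt(10)/30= 0.74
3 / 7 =0.43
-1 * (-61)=61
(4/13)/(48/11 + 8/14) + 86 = 106287/1235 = 86.06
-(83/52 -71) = 3609/52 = 69.40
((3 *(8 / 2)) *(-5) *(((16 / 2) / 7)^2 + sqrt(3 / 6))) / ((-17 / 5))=150 *sqrt(2) / 17 + 19200 / 833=35.53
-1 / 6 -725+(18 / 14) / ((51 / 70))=-73787 / 102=-723.40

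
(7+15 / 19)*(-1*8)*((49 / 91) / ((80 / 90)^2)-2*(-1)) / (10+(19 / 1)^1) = -82547 / 14326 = -5.76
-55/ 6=-9.17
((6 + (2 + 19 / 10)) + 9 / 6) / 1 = 57 / 5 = 11.40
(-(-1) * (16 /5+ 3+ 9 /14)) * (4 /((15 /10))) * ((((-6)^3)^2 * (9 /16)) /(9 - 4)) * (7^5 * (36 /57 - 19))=-29568429398.80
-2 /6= -1 /3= -0.33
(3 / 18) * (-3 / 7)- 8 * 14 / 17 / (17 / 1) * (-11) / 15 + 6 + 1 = 437743 / 60690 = 7.21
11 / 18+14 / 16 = 107 / 72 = 1.49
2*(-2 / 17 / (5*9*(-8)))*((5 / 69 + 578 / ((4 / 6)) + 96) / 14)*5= 16613 / 73899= 0.22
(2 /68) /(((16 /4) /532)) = 133 /34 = 3.91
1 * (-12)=-12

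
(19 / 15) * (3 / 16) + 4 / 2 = 179 / 80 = 2.24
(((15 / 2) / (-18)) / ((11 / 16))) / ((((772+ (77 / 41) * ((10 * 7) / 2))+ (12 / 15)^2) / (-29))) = 594500 / 28357923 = 0.02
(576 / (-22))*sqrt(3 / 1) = -288*sqrt(3) / 11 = -45.35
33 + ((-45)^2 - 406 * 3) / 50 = 2457 / 50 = 49.14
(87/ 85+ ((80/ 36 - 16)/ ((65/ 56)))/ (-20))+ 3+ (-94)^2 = 439599682/ 49725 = 8840.62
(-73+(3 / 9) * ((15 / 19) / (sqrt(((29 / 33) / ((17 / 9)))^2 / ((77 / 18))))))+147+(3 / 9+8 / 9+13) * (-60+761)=935 * sqrt(154) / 9918+90394 / 9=10044.95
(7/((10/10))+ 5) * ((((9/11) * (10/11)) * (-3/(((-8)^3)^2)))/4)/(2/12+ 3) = -1215/150667264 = -0.00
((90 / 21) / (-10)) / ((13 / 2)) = -0.07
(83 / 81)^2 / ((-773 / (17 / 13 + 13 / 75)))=-9947716 / 4944861675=-0.00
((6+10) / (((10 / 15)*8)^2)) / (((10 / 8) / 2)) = 9 / 10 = 0.90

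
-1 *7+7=0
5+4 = 9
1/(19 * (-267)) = -1/5073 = -0.00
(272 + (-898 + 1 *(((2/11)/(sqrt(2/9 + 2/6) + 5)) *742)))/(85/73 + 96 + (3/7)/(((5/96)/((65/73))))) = -36999977/6460795 - 568743 *sqrt(5)/32303975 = -5.77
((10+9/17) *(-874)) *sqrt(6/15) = -156446 *sqrt(10)/85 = -5820.30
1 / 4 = 0.25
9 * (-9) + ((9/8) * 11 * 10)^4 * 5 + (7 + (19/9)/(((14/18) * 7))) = 1172602477.66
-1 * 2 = -2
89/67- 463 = -30932/67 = -461.67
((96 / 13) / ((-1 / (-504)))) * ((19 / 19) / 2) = 24192 / 13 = 1860.92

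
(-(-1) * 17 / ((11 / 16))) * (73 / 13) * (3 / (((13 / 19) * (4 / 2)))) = 565896 / 1859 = 304.41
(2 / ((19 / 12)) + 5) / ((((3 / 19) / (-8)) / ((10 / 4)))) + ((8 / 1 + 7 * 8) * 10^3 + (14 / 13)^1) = 63207.74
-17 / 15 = -1.13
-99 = -99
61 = 61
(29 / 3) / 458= 29 / 1374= 0.02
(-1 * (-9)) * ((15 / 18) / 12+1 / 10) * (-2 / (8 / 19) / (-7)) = 1159 / 1120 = 1.03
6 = 6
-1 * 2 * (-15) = 30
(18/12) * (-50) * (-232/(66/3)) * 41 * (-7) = -2496900/11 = -226990.91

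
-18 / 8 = -9 / 4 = -2.25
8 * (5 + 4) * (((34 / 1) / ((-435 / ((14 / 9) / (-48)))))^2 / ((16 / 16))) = 14161 / 30654450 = 0.00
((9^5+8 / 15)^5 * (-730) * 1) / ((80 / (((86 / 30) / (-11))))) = 1707260267400065857245871.00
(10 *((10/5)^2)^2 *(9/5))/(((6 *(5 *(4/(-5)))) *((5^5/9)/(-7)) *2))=378/3125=0.12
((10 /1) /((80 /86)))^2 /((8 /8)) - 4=1785 /16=111.56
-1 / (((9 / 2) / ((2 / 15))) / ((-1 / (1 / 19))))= 76 / 135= 0.56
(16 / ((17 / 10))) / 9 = 160 / 153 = 1.05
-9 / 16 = -0.56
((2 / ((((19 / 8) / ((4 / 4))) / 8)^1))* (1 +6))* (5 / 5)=896 / 19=47.16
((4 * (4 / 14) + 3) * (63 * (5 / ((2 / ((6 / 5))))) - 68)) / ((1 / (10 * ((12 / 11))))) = 38280 / 7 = 5468.57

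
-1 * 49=-49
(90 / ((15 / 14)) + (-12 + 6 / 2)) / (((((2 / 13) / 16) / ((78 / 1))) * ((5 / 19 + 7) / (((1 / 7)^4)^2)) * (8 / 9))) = 2167425 / 132590423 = 0.02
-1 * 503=-503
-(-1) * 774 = 774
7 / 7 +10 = 11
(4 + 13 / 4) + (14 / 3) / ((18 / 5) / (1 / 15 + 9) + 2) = 17989 / 1956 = 9.20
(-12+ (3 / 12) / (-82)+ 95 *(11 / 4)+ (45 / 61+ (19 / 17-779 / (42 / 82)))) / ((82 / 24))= -9070016111 / 24404758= -371.65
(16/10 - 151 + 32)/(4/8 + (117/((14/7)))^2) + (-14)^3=-187842868/68455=-2744.03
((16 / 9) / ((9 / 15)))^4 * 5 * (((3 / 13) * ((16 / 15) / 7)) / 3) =655360000 / 145083393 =4.52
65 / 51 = 1.27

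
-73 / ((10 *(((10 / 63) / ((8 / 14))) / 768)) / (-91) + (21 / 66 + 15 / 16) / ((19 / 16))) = -9596530944 / 139002007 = -69.04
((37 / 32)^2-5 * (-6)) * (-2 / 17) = -3.69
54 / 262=27 / 131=0.21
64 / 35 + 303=10669 / 35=304.83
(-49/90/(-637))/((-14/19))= -0.00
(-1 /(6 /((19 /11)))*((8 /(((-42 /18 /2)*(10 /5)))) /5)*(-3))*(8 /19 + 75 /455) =-12156 /35035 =-0.35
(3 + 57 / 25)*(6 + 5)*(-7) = -10164 / 25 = -406.56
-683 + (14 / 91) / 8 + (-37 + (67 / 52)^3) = -100934293 / 140608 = -717.84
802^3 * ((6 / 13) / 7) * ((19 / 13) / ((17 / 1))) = 58806855312 / 20111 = 2924113.93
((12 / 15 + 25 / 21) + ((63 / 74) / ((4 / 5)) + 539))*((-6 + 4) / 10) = -108.41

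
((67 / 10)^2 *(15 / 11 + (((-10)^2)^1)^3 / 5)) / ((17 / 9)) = 17776561203 / 3740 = 4753091.23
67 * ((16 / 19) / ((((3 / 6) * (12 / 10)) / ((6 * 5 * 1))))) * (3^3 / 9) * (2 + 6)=1286400 / 19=67705.26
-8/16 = -1/2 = -0.50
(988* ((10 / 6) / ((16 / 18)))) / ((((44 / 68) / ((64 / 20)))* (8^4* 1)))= 12597 / 5632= 2.24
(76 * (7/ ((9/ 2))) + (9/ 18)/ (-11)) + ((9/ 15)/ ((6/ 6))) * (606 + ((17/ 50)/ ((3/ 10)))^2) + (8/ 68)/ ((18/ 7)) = 203051083/ 420750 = 482.59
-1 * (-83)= 83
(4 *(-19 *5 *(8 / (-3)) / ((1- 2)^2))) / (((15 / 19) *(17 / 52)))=600704 / 153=3926.17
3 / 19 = 0.16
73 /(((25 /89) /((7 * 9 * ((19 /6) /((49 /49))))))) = 51846.06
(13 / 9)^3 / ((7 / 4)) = 8788 / 5103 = 1.72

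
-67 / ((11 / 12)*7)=-804 / 77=-10.44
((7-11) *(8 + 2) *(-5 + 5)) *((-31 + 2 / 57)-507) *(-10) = 0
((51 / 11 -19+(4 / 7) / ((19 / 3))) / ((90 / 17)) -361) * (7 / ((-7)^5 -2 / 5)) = 23943932 / 158073597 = 0.15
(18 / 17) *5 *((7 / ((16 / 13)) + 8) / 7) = 9855 / 952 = 10.35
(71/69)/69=71/4761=0.01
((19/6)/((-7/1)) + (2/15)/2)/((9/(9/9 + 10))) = -33/70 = -0.47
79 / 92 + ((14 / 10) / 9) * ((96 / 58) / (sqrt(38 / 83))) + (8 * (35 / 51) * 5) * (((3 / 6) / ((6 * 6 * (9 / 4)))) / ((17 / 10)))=56 * sqrt(3154) / 8265 + 6191933 / 6460884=1.34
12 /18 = 2 /3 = 0.67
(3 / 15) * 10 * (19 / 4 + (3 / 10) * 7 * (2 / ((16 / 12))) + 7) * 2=298 / 5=59.60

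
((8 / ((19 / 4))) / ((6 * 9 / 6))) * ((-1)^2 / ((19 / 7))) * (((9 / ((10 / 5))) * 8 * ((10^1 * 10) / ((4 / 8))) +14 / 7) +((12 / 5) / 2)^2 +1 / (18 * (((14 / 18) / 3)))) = 40340464 / 81225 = 496.65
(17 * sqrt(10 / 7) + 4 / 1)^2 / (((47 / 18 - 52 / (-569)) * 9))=154768 * sqrt(70) / 193753 + 3416276 / 193753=24.32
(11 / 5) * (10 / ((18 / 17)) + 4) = 1331 / 45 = 29.58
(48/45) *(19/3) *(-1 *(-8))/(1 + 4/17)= 41344/945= 43.75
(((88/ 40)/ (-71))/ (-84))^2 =121/ 889232400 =0.00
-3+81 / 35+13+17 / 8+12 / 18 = 12689 / 840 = 15.11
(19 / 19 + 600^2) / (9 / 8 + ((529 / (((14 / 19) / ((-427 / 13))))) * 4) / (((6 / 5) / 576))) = -37440104 / 4708692363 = -0.01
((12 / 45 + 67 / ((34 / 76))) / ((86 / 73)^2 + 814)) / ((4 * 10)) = 101938441 / 22160530200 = 0.00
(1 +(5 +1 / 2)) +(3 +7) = 33 / 2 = 16.50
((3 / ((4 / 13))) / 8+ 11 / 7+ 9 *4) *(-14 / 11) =-8689 / 176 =-49.37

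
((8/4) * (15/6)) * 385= 1925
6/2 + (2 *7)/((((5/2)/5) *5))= 43/5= 8.60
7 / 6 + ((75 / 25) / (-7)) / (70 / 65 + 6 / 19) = 6205 / 7224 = 0.86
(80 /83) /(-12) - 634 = -157886 /249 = -634.08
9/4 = 2.25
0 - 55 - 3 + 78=20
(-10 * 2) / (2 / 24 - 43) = 48 / 103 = 0.47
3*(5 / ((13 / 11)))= 165 / 13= 12.69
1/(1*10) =1/10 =0.10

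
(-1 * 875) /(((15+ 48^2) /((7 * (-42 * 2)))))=221.86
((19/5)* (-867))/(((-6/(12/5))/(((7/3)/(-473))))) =-76874/11825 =-6.50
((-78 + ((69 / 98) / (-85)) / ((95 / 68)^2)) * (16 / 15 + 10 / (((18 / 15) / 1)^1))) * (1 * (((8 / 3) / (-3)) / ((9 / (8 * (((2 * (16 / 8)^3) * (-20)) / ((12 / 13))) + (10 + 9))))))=-19846931033296 / 99500625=-199465.39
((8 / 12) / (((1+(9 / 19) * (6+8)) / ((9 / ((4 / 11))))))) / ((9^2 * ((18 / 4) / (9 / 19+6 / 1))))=451 / 11745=0.04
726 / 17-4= 658 / 17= 38.71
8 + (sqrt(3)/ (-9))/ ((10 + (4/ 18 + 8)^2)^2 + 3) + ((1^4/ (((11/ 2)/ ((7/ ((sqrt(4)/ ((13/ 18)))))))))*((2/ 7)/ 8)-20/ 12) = 5029/ 792-729*sqrt(3)/ 39533479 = 6.35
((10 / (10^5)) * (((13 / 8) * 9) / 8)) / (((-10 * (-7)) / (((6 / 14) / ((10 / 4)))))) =351 / 784000000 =0.00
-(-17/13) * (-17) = -289/13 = -22.23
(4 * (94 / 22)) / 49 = 188 / 539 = 0.35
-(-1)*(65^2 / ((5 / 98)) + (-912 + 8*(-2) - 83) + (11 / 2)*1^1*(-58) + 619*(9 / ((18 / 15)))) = 172245 / 2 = 86122.50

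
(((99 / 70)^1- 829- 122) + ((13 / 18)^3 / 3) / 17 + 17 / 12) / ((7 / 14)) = -9870476671 / 5205060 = -1896.32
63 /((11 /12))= 756 /11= 68.73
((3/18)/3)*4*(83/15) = 166/135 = 1.23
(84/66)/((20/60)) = 3.82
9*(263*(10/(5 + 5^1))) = 2367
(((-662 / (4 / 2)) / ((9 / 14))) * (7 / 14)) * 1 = -2317 / 9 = -257.44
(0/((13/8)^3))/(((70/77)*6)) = 0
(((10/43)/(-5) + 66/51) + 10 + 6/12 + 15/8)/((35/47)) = 748851/40936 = 18.29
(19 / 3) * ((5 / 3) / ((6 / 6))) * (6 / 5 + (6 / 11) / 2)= 171 / 11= 15.55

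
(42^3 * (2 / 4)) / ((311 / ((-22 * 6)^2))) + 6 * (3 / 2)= 645457455 / 311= 2075425.90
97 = 97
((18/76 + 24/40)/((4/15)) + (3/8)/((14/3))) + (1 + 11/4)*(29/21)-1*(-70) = 78.40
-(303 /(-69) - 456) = 10589 /23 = 460.39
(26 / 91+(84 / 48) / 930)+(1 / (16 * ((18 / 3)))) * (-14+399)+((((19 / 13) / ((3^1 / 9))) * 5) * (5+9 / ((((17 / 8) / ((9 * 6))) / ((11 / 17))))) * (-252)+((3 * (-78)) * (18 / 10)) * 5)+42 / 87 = -246551757814913 / 290988320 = -847290.91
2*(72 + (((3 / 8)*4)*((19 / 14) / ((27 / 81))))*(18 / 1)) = 2547 / 7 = 363.86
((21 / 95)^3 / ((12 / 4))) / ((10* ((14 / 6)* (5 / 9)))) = 11907 / 42868750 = 0.00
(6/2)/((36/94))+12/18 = 17/2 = 8.50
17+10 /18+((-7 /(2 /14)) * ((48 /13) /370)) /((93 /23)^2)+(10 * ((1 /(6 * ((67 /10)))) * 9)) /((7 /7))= 27544861912 /1393656615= 19.76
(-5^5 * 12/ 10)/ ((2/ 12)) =-22500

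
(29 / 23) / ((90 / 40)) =116 / 207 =0.56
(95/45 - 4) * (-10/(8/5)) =425/36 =11.81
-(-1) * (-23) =-23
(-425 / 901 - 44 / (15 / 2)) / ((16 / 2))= -0.79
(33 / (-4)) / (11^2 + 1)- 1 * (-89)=43399 / 488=88.93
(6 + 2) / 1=8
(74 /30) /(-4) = -0.62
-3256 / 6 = -1628 / 3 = -542.67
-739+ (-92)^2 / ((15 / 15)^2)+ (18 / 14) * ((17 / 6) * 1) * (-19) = 107181 / 14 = 7655.79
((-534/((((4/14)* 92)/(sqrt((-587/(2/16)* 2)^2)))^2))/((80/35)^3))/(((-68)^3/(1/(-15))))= -515414235287/425816391680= -1.21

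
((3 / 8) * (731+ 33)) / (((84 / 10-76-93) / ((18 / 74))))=-25785 / 59422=-0.43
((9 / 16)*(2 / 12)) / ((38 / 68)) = 51 / 304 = 0.17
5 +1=6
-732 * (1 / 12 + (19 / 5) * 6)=-83753 / 5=-16750.60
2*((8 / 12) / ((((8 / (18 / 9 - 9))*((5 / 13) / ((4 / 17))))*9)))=-182 / 2295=-0.08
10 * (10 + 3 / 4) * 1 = 215 / 2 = 107.50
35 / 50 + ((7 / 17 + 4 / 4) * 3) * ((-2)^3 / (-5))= 1271 / 170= 7.48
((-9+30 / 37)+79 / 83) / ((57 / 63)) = -466746 / 58349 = -8.00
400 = 400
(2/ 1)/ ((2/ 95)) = 95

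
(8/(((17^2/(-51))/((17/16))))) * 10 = -15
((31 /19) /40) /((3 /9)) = 93 /760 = 0.12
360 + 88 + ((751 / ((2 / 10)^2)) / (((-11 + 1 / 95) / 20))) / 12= -2399.42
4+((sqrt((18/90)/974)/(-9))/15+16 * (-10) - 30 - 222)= -408 - sqrt(4870)/657450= -408.00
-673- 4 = -677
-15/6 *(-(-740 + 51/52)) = -1847.55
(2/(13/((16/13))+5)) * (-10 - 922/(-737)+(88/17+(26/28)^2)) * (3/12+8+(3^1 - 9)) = -39933354/50955443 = -0.78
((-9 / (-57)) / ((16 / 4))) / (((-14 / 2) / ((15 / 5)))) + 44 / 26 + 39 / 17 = 3.97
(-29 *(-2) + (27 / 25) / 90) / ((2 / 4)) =14503 / 125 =116.02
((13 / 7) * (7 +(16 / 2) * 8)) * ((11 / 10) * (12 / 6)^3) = 40612 / 35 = 1160.34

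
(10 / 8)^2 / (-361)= -25 / 5776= -0.00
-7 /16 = -0.44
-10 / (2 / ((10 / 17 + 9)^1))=-815 / 17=-47.94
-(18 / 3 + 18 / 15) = -36 / 5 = -7.20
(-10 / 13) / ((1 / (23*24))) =-5520 / 13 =-424.62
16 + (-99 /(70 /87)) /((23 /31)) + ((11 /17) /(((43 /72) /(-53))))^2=2707884316637 /860321210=3147.53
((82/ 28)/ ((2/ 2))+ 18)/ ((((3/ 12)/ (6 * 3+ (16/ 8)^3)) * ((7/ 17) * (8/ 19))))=1230307/ 98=12554.15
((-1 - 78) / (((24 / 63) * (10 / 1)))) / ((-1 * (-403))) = -1659 / 32240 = -0.05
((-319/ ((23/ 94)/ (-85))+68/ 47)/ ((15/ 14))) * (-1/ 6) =-93174382/ 5405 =-17238.55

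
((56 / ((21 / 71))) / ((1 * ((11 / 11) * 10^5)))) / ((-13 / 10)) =-71 / 48750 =-0.00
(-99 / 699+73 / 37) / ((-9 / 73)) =-1152524 / 77589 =-14.85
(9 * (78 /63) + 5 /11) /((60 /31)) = 27683 /4620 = 5.99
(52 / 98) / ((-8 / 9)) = -117 / 196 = -0.60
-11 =-11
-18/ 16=-1.12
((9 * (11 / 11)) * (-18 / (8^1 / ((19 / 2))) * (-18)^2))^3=-1937184190723179 / 8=-242148023840397.38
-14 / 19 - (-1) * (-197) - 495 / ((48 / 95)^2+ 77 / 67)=-550.16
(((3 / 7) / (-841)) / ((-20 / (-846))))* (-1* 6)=0.13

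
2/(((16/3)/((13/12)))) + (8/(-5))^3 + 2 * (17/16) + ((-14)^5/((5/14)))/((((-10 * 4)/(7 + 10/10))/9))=10842525581/4000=2710631.40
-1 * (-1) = 1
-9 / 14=-0.64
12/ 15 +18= 94/ 5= 18.80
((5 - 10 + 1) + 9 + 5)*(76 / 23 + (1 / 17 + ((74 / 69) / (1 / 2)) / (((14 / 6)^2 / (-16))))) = -563330 / 19159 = -29.40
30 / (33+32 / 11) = 66 / 79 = 0.84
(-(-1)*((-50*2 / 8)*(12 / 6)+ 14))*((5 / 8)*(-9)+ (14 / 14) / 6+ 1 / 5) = 6941 / 120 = 57.84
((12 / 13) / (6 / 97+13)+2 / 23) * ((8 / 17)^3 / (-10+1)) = -0.00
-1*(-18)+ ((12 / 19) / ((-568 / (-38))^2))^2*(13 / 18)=14637132949 / 813173792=18.00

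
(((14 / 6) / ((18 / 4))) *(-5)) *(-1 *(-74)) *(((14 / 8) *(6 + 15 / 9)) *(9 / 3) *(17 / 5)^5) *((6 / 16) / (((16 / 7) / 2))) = -414446319301 / 360000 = -1151239.78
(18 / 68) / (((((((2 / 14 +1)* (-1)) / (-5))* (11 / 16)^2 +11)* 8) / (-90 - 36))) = -26460 / 70499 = -0.38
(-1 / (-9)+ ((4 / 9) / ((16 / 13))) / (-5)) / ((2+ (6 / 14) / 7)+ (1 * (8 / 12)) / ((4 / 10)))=343 / 32880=0.01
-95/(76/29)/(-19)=145/76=1.91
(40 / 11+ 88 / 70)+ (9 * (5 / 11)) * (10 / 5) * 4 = 14484 / 385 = 37.62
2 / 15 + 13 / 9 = 71 / 45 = 1.58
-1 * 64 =-64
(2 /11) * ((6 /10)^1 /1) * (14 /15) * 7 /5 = 196 /1375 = 0.14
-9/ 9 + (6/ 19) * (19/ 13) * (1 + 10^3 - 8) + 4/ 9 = 53557/ 117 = 457.75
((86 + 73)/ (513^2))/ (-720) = -53/ 63160560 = -0.00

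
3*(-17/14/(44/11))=-0.91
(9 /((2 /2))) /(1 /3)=27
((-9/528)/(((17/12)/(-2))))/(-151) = -9/56474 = -0.00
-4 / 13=-0.31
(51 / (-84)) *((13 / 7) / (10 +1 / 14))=-221 / 1974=-0.11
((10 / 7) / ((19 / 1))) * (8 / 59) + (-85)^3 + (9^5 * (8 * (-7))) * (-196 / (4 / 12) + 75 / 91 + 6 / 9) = 197781121316601 / 102011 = 1938821512.55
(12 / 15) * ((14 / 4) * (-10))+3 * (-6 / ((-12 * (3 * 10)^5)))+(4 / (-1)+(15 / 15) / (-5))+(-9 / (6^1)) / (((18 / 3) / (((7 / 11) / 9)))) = -5741189989 / 178200000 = -32.22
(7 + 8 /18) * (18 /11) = 134 /11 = 12.18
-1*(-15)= 15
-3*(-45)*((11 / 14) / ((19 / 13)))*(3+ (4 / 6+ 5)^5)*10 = 4242769.38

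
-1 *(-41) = 41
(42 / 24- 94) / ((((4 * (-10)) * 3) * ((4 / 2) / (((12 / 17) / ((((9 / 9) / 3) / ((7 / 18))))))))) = 861 / 2720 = 0.32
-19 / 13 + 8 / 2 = 33 / 13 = 2.54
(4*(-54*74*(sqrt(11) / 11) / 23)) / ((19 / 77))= -111888*sqrt(11) / 437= -849.18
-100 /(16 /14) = -175 /2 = -87.50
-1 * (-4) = 4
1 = 1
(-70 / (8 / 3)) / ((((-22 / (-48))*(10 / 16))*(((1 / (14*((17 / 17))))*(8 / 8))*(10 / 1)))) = -7056 / 55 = -128.29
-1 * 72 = -72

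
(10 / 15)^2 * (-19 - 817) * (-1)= 3344 / 9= 371.56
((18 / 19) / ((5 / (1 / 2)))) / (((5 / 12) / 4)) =432 / 475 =0.91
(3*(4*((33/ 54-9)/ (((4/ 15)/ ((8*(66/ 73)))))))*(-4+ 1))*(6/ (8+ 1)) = 398640/ 73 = 5460.82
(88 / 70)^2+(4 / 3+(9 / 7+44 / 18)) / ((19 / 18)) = 148434 / 23275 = 6.38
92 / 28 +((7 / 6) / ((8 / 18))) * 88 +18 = 1766 / 7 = 252.29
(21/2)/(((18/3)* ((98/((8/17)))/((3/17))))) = 3/2023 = 0.00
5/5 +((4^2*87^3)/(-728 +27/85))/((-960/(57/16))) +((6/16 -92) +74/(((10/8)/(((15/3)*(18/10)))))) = 9815434433/19792960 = 495.91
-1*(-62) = 62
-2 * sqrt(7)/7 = -0.76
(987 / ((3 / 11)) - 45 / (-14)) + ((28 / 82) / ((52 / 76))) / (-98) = 3861275 / 1066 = 3622.21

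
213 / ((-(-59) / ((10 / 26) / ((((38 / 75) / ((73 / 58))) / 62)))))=180757125 / 845234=213.85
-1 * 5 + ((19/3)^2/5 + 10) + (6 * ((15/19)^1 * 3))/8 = 50611/3420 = 14.80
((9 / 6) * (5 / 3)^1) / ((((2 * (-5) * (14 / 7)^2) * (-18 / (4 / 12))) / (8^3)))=16 / 27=0.59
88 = 88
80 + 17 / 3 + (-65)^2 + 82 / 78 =168157 / 39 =4311.72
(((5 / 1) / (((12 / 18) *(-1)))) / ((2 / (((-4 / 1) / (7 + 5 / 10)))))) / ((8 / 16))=4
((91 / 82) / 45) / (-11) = -0.00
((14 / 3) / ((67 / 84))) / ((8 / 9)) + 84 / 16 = 3171 / 268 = 11.83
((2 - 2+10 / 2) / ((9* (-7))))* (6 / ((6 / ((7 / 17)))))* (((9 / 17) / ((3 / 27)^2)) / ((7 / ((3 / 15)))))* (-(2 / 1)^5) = 2592 / 2023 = 1.28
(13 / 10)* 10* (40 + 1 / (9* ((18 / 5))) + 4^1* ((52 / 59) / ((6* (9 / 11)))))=529.74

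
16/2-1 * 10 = -2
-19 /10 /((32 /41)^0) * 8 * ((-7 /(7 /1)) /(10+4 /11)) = 22 /15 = 1.47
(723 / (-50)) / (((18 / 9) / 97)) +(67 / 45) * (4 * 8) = -588299 / 900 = -653.67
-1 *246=-246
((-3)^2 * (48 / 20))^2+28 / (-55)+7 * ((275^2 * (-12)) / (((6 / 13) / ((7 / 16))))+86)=-13245259663 / 2200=-6020572.57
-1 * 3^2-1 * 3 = -12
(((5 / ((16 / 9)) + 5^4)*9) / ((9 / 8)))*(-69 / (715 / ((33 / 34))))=-470.43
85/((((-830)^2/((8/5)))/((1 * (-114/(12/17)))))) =-5491/172225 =-0.03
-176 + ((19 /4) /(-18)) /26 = -329491 /1872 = -176.01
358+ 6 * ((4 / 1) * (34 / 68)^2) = 364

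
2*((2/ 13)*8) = 32/ 13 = 2.46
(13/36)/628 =13/22608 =0.00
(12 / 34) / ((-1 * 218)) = -3 / 1853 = -0.00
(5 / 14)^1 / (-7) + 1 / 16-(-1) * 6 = 4713 / 784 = 6.01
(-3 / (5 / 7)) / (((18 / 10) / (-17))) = 119 / 3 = 39.67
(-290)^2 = 84100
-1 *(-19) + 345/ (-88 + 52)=113/ 12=9.42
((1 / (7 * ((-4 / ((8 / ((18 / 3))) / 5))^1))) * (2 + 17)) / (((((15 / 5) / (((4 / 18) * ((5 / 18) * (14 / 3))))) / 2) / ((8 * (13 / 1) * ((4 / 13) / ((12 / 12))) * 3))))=-2432 / 729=-3.34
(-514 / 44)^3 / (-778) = 16974593 / 8284144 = 2.05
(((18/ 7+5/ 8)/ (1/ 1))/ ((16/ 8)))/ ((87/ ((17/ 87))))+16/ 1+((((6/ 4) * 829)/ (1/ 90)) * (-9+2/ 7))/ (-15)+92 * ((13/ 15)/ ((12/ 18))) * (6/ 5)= 1381305154939/ 21193200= 65176.81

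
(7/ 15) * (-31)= -217/ 15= -14.47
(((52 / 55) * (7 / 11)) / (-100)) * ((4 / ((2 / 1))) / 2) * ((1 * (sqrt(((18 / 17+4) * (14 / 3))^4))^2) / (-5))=191226175818496 / 511618325625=373.77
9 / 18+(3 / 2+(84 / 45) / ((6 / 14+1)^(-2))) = 122 / 21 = 5.81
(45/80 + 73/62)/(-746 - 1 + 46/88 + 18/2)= -9493/4023676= -0.00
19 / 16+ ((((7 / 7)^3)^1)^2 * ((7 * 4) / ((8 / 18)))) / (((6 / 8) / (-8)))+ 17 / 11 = -117791 / 176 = -669.27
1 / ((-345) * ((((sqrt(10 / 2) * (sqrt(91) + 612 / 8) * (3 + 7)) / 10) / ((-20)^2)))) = -1632 * sqrt(5) / 530035 + 64 * sqrt(455) / 1590105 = -0.01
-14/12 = -1.17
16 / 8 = 2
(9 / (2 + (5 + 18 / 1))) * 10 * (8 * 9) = 1296 / 5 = 259.20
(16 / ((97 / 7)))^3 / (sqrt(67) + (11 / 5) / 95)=-3670374400 / 6898326611721 + 158493440000 * sqrt(67) / 6898326611721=0.19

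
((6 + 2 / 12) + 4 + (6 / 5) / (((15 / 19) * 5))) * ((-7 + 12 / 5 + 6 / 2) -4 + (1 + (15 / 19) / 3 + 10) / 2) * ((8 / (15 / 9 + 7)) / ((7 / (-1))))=-47118 / 1080625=-0.04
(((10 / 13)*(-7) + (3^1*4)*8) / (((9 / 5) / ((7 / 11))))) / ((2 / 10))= 206150 / 1287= 160.18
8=8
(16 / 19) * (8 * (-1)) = -128 / 19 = -6.74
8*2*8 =128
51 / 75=17 / 25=0.68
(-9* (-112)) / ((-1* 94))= -504 / 47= -10.72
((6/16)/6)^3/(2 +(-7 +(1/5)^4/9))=-5625/115195904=-0.00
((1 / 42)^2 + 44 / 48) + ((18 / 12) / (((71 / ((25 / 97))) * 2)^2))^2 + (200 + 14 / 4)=12979453352661795602017 / 63494907580014732864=204.42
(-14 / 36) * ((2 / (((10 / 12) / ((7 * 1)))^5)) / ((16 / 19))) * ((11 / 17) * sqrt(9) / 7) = -569051406 / 53125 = -10711.56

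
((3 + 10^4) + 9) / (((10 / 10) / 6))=60072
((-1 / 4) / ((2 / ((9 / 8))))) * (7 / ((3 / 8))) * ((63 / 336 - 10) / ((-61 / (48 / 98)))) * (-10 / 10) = 1413 / 6832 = 0.21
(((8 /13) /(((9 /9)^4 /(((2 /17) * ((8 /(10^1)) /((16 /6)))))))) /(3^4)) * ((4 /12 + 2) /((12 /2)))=28 /268515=0.00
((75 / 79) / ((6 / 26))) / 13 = 25 / 79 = 0.32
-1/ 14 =-0.07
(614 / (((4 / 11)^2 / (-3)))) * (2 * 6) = -334323 / 2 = -167161.50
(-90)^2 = 8100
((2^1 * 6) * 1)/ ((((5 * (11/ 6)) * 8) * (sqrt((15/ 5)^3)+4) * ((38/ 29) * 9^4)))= -58/ 8379855+29 * sqrt(3)/ 5586570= 0.00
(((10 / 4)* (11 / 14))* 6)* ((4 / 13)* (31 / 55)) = 186 / 91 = 2.04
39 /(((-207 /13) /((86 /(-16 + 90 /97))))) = 13.98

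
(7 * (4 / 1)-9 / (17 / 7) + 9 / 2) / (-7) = -979 / 238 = -4.11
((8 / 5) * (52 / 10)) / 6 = 104 / 75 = 1.39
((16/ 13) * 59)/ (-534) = -472/ 3471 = -0.14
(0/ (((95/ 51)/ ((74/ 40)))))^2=0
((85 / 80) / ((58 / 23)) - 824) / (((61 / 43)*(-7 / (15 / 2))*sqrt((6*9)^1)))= 23474345*sqrt(6) / 679296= 84.65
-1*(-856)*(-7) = -5992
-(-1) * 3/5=3/5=0.60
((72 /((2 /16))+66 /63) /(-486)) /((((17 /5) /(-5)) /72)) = 1211800 /9639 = 125.72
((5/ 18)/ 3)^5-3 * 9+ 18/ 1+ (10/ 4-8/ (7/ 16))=-79665109789/ 3214155168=-24.79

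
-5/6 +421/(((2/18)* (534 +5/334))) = 6.26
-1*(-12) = 12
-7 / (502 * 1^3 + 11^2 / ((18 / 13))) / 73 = -126 / 774457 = -0.00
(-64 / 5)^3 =-262144 / 125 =-2097.15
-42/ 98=-3/ 7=-0.43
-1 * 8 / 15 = -8 / 15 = -0.53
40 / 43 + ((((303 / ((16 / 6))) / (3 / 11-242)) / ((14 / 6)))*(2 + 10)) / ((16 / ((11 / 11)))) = 19955027 / 25611488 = 0.78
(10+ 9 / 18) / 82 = 21 / 164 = 0.13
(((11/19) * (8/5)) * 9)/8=99/95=1.04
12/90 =2/15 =0.13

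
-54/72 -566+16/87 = -197165/348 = -566.57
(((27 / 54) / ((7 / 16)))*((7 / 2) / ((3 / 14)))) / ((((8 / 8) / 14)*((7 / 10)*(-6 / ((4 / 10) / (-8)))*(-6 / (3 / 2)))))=-7 / 9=-0.78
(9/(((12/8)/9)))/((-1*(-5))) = 54/5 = 10.80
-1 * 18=-18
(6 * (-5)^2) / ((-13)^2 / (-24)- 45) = -3600 / 1249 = -2.88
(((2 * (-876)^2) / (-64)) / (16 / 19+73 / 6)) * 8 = -21870216 / 1483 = -14747.28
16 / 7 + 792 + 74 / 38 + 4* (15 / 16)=425591 / 532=799.98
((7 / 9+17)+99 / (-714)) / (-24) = -37783 / 51408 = -0.73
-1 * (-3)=3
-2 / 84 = -1 / 42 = -0.02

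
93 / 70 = 1.33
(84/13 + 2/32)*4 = 1357/52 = 26.10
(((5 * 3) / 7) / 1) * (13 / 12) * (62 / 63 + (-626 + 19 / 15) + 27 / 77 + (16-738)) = -30301739 / 9702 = -3123.25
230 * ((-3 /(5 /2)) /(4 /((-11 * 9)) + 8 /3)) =-6831 /65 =-105.09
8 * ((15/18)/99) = 0.07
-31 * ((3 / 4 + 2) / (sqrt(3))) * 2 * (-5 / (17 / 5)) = 8525 * sqrt(3) / 102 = 144.76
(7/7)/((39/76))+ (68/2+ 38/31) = 44944/1209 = 37.17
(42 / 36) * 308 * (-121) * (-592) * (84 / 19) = 2162140288 / 19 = 113796857.26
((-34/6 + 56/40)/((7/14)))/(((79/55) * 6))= -704/711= -0.99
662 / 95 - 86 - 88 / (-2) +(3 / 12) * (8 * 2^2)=-2568 / 95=-27.03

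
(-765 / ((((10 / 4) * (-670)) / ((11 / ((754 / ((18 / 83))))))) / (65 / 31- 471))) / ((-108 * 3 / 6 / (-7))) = -28541436 / 324957035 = -0.09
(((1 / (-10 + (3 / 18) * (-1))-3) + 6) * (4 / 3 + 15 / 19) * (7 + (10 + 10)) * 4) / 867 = 257004 / 334951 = 0.77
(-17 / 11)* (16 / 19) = -272 / 209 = -1.30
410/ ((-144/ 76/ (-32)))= 62320/ 9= 6924.44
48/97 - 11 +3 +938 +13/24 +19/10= 10859381/11640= 932.94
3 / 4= 0.75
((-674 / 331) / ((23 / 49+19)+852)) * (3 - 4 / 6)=-0.01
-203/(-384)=203/384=0.53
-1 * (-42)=42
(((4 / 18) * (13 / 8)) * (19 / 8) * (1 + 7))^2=47.07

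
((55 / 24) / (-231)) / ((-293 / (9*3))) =15 / 16408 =0.00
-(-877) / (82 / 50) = 21925 / 41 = 534.76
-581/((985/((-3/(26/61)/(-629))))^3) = -3560650947/4180042252783864909000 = -0.00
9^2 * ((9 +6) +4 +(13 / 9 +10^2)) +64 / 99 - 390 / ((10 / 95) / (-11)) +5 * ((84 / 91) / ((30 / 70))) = 65022349 / 1287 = 50522.42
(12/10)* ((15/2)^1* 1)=9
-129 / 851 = -0.15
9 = 9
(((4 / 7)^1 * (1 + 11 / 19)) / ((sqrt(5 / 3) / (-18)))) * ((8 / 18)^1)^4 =-4096 * sqrt(15) / 32319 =-0.49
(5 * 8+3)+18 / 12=89 / 2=44.50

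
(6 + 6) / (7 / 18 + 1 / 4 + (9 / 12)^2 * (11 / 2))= 3456 / 1075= 3.21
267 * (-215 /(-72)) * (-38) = -363565 /12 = -30297.08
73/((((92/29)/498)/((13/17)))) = 6852729/782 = 8763.08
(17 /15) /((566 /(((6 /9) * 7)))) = 119 /12735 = 0.01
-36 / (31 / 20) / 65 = -144 / 403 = -0.36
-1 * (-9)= 9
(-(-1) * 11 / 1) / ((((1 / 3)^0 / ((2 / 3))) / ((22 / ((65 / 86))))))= 41624 / 195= 213.46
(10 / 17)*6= 60 / 17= 3.53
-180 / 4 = -45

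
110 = 110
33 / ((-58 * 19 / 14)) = -231 / 551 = -0.42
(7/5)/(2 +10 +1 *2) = 1/10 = 0.10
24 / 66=4 / 11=0.36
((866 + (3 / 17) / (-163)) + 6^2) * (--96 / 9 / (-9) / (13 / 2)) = -159964096 / 972621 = -164.47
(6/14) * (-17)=-51/7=-7.29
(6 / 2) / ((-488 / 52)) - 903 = -110205 / 122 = -903.32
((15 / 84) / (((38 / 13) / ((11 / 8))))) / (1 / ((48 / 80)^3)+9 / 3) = 19305 / 1753472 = 0.01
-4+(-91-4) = -99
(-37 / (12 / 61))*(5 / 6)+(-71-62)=-20861 / 72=-289.74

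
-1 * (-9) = 9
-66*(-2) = 132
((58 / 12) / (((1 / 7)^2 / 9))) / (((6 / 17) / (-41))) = -247609.25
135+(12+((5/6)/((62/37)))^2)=147.25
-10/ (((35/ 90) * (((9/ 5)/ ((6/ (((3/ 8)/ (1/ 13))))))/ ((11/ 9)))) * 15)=-3520/ 2457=-1.43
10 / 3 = 3.33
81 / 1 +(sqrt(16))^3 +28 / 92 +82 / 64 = 107887 / 736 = 146.59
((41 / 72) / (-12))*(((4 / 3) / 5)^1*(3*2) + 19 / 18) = -9799 / 77760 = -0.13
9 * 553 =4977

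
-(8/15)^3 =-512/3375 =-0.15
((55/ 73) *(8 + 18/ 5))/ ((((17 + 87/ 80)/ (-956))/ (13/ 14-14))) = 6038.10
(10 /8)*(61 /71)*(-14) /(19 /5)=-10675 /2698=-3.96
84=84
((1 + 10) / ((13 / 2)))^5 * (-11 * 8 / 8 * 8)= -1221.46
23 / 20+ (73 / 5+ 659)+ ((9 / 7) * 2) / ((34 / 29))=676.94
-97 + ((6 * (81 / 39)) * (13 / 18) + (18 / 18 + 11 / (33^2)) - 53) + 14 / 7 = -13661 / 99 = -137.99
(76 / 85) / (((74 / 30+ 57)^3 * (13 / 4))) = 12825 / 9803177228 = 0.00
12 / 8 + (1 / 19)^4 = 390965 / 260642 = 1.50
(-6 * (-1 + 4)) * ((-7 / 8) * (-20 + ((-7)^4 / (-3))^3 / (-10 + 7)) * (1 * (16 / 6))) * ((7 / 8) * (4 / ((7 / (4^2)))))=1550223985072 / 27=57415703150.81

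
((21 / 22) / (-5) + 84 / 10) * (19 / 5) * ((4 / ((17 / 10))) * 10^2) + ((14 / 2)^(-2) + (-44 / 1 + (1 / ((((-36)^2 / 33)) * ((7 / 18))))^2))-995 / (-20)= 38769611635 / 5277888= 7345.67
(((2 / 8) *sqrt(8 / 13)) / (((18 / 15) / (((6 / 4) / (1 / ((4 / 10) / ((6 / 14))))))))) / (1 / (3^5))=567 *sqrt(26) / 52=55.60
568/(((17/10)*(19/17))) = 298.95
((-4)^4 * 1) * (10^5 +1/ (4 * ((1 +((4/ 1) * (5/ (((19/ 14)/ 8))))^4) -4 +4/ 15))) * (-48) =-464049734930649768391680/ 377644641056839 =-1228800000.00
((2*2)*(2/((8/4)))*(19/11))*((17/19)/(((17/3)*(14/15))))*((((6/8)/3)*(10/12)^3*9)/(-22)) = -0.07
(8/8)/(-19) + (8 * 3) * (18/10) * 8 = 32827/95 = 345.55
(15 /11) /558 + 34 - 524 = -1002535 /2046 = -490.00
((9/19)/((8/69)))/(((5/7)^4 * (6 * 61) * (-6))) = -165669/23180000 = -0.01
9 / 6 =3 / 2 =1.50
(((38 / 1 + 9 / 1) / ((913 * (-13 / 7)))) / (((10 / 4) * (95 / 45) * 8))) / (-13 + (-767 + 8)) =2961 / 3481889840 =0.00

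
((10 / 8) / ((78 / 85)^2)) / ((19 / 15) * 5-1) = 36125 / 129792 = 0.28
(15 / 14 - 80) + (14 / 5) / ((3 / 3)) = -5329 / 70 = -76.13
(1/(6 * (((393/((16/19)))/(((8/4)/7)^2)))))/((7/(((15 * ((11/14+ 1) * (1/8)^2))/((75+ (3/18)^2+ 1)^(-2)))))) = 19110125/1896737472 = 0.01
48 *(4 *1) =192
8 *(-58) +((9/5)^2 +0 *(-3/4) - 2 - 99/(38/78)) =-316336/475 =-665.97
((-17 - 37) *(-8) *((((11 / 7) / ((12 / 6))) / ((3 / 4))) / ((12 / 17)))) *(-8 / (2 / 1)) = -17952 / 7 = -2564.57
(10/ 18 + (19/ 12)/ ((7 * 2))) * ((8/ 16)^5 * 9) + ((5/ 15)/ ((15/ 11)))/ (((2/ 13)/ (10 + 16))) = 3346493/ 80640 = 41.50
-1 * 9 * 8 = -72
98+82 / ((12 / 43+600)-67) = 2250764 / 22931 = 98.15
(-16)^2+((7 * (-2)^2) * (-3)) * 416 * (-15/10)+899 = 53571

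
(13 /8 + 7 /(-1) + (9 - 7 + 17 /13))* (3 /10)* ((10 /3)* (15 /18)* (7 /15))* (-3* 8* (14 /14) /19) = 1505 /1482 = 1.02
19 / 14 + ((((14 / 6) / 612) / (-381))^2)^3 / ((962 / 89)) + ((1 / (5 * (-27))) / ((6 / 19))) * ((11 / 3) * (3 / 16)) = 5290090391444581896698169390700652299867 / 3944836715617288521568491144153891102720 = 1.34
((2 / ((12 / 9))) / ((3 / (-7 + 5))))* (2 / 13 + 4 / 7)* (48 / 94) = -0.37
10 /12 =5 /6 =0.83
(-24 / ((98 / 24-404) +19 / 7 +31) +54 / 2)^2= 693161148969 / 946239121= 732.54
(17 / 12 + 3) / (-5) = -53 / 60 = -0.88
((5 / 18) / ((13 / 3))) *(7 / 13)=35 / 1014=0.03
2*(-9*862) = -15516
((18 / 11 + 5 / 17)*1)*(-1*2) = -722 / 187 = -3.86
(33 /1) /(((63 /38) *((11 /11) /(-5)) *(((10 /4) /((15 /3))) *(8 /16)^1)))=-8360 /21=-398.10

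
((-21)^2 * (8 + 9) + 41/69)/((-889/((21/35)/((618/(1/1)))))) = -258667/31590615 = -0.01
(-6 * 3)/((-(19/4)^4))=0.04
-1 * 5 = -5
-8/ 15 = -0.53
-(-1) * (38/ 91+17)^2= 2512225/ 8281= 303.37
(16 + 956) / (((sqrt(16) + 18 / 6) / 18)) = 17496 / 7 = 2499.43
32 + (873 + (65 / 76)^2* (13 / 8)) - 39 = 40071053 / 46208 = 867.19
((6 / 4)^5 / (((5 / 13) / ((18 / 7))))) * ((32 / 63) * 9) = 56862 / 245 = 232.09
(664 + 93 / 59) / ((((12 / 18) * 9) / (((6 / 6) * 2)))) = 39269 / 177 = 221.86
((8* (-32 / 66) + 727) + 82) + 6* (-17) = 23203 / 33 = 703.12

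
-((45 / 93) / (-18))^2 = -25 / 34596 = -0.00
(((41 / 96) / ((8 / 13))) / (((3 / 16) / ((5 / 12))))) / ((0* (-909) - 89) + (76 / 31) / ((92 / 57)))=-0.02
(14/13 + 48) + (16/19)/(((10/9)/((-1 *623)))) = -522518/1235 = -423.09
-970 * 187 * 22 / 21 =-3990580 / 21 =-190027.62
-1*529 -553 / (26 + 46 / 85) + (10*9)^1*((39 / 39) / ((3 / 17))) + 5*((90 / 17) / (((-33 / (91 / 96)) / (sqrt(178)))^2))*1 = -8007320009 / 222748416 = -35.95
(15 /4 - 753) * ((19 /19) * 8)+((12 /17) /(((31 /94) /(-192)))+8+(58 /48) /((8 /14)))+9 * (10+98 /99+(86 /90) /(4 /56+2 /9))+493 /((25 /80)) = -482759828897 /102954720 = -4689.05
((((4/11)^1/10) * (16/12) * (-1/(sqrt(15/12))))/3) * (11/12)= -4 * sqrt(5)/675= -0.01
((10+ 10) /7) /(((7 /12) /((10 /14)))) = 1200 /343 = 3.50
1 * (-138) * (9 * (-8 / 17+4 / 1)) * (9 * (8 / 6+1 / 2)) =-72328.24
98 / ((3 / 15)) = 490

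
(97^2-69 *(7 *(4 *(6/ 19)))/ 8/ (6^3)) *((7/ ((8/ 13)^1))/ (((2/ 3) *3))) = 390421213/ 7296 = 53511.68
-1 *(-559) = 559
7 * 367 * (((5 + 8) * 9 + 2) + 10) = 331401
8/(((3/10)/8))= 640/3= 213.33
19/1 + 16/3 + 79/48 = 1247/48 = 25.98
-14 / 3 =-4.67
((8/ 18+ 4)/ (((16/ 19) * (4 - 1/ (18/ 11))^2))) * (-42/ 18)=-3990/ 3721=-1.07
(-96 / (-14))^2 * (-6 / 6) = -2304 / 49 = -47.02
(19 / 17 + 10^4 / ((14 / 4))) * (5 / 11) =1700665 / 1309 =1299.21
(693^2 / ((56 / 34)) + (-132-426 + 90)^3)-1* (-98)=-408846217 / 4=-102211554.25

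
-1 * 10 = -10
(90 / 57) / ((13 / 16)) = 480 / 247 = 1.94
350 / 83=4.22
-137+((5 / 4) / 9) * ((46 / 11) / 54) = -1464689 / 10692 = -136.99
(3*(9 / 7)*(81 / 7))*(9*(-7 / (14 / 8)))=-78732 / 49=-1606.78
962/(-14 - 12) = -37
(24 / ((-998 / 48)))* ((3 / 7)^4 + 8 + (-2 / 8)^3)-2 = -13485053 / 1198099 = -11.26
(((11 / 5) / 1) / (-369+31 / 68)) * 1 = -748 / 125305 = -0.01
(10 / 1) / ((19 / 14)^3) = 27440 / 6859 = 4.00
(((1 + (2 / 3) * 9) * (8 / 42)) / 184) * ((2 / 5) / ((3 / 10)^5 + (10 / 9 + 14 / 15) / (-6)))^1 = -180000 / 21009097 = -0.01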